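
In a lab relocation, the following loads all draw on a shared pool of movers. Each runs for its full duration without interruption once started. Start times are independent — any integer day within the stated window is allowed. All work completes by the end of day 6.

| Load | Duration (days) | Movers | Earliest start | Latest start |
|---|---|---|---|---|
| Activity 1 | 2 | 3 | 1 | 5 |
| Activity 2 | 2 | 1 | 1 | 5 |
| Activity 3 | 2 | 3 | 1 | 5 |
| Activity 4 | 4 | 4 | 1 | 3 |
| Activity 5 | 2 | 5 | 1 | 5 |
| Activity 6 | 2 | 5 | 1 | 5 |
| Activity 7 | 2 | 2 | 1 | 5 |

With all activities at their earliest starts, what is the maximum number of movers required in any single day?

Early-start schedule: Activity 1@1, Activity 2@1, Activity 3@1, Activity 4@1, Activity 5@1, Activity 6@1, Activity 7@1.
Load per day: day 1: 23, day 2: 23, day 3: 4, day 4: 4, day 5: 0, day 6: 0.
Peak is 23.

23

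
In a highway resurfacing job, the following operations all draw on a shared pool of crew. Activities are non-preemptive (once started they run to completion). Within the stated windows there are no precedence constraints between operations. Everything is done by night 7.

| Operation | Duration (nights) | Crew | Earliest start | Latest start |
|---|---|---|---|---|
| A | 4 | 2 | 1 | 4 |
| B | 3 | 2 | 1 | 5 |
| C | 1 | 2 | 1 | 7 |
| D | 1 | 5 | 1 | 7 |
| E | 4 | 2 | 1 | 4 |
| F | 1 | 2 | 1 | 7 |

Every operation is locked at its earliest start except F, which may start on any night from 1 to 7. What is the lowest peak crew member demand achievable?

F@1: n1:15  n2:6  n3:6  n4:4  n5:0  n6:0  n7:0 → peak 15
F@2: n1:13  n2:8  n3:6  n4:4  n5:0  n6:0  n7:0 → peak 13
F@3: n1:13  n2:6  n3:8  n4:4  n5:0  n6:0  n7:0 → peak 13
F@4: n1:13  n2:6  n3:6  n4:6  n5:0  n6:0  n7:0 → peak 13
F@5: n1:13  n2:6  n3:6  n4:4  n5:2  n6:0  n7:0 → peak 13
F@6: n1:13  n2:6  n3:6  n4:4  n5:0  n6:2  n7:0 → peak 13
F@7: n1:13  n2:6  n3:6  n4:4  n5:0  n6:0  n7:2 → peak 13
Best is F@2, peak 13.

13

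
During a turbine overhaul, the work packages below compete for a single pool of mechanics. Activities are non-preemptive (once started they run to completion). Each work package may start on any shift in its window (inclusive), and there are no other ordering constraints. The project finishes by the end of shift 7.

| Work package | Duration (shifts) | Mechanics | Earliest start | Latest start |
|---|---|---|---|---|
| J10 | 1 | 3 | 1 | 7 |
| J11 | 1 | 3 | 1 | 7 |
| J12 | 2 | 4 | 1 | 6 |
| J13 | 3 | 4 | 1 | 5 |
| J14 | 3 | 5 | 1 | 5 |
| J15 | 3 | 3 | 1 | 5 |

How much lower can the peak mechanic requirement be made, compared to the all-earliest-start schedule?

14

Early-start peak: s1:22  s2:16  s3:12  s4:0  s5:0  s6:0  s7:0 ⇒ 22.
Leveled (J10@1, J11@1, J12@2, J13@2, J14@5, J15@4): s1:6  s2:8  s3:8  s4:7  s5:8  s6:8  s7:5 ⇒ 8.
Reduction 22 − 8 = 14.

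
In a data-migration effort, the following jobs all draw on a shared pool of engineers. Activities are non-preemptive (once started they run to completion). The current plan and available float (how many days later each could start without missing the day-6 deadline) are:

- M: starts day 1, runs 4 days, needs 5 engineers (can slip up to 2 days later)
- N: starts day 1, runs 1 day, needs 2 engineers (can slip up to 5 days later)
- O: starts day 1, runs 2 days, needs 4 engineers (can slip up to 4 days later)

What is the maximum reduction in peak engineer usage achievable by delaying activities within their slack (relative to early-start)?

5

Early-start peak: d1:11  d2:9  d3:5  d4:5  d5:0  d6:0 ⇒ 11.
Leveled (M@1, N@5, O@5): d1:5  d2:5  d3:5  d4:5  d5:6  d6:4 ⇒ 6.
Reduction 11 − 6 = 5.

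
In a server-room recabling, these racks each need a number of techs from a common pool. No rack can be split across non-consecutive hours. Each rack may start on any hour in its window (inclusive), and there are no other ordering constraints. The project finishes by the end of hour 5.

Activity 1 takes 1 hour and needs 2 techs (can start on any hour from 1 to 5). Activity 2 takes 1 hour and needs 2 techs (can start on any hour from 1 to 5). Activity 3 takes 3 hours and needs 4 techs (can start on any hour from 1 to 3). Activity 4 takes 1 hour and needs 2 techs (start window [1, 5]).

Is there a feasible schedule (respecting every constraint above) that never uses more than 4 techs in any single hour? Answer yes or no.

yes

Schedule Activity 1@1, Activity 2@1, Activity 3@2, Activity 4@5: h1:4  h2:4  h3:4  h4:4  h5:2 — peak 4 ≤ 4.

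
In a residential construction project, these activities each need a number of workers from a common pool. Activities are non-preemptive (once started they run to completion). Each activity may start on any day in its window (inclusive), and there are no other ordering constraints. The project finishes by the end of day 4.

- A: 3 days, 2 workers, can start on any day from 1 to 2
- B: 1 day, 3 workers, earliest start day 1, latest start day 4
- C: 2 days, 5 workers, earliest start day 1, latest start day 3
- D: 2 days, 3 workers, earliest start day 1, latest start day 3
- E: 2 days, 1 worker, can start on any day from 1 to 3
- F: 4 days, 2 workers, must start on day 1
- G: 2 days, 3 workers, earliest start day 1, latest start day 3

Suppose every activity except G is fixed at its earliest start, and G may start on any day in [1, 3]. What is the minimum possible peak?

16

G@1: d1:19  d2:16  d3:4  d4:2 → peak 19
G@2: d1:16  d2:16  d3:7  d4:2 → peak 16
G@3: d1:16  d2:13  d3:7  d4:5 → peak 16
Best is G@2, peak 16.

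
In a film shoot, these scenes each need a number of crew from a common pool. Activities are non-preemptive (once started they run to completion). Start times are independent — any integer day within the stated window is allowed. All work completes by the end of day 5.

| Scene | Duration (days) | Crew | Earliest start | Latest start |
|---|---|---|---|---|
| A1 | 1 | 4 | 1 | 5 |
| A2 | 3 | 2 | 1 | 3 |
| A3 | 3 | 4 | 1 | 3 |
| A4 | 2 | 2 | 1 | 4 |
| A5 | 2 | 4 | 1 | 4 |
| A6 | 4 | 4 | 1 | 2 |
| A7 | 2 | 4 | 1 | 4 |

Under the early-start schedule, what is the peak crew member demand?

24

Early-start schedule: A1@1, A2@1, A3@1, A4@1, A5@1, A6@1, A7@1.
Load per day: day 1: 24, day 2: 20, day 3: 10, day 4: 4, day 5: 0.
Peak is 24.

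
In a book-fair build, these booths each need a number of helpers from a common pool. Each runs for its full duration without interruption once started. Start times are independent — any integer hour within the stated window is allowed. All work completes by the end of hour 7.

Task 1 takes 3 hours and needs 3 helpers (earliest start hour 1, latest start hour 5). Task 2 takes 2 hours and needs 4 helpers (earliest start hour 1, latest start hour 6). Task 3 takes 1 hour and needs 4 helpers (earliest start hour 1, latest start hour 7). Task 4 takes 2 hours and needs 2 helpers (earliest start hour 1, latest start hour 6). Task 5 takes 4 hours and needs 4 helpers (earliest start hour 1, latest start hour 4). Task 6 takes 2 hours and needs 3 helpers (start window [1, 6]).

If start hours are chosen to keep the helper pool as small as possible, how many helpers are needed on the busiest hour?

7

Early-start (Task 1@1, Task 2@1, Task 3@1, Task 4@1, Task 5@1, Task 6@1) gives peak 20: h1:20  h2:16  h3:7  h4:4  h5:0  h6:0  h7:0.
Shift Task 3→3, Task 4→4, Task 5→4, Task 6→6.
Schedule Task 1@1, Task 2@1, Task 3@3, Task 4@4, Task 5@4, Task 6@6: h1:7  h2:7  h3:7  h4:6  h5:6  h6:7  h7:7 — peak 7.
Total helper-hours = 47 over 7 hours ⇒ peak ≥ ⌈47/7⌉ = 7, so 7 is optimal.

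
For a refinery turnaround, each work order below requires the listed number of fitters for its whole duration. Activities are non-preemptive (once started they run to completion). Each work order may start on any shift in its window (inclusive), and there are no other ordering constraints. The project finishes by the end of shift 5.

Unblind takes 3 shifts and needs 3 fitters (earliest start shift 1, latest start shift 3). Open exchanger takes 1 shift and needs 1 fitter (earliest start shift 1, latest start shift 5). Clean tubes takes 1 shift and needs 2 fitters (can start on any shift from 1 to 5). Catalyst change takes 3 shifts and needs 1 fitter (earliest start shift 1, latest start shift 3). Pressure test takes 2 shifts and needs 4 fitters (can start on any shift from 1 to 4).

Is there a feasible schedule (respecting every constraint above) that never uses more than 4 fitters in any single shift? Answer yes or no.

no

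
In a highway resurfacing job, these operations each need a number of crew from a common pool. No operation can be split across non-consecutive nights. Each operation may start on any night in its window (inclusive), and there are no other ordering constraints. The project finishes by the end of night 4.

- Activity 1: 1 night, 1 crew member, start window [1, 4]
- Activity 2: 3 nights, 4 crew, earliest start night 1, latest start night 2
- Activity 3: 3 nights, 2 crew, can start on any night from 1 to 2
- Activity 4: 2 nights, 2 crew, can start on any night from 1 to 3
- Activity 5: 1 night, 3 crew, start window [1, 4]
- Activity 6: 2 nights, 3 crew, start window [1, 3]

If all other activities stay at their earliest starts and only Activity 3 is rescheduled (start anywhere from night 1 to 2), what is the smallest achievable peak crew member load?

13

Activity 3@1: n1:15  n2:11  n3:6  n4:0 → peak 15
Activity 3@2: n1:13  n2:11  n3:6  n4:2 → peak 13
Best is Activity 3@2, peak 13.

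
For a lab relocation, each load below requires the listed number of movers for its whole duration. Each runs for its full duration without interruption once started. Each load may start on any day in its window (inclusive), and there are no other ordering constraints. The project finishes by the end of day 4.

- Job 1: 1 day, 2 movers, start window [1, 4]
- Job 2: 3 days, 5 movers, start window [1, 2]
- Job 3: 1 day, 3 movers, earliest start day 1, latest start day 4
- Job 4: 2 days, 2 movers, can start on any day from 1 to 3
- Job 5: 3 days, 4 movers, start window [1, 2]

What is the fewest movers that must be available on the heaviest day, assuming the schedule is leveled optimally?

Early-start (Job 1@1, Job 2@1, Job 3@1, Job 4@1, Job 5@1) gives peak 16: d1:16  d2:11  d3:9  d4:0.
Shift Job 4→2, Job 5→2.
Schedule Job 1@1, Job 2@1, Job 3@1, Job 4@2, Job 5@2: d1:10  d2:11  d3:11  d4:4 — peak 11.

11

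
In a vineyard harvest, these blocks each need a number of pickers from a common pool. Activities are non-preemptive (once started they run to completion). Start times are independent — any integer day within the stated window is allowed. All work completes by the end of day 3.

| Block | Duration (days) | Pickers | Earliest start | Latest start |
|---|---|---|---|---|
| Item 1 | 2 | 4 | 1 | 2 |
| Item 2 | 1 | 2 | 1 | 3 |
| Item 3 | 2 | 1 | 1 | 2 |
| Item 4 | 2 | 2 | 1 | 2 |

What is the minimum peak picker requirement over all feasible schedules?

7

Early-start (Item 1@1, Item 2@1, Item 3@1, Item 4@1) gives peak 9: d1:9  d2:7  d3:0.
Shift Item 4→2.
Schedule Item 1@1, Item 2@1, Item 3@1, Item 4@2: d1:7  d2:7  d3:2 — peak 7.
No arrangement of the 24 feasible schedules does better.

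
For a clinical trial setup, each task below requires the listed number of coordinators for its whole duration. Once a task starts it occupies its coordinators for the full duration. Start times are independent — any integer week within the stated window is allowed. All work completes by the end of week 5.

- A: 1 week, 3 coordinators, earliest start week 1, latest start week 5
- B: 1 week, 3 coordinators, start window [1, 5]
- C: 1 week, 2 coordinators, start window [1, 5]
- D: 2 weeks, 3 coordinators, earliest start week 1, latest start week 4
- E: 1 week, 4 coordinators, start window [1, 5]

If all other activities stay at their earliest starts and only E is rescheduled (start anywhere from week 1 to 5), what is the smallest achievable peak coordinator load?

11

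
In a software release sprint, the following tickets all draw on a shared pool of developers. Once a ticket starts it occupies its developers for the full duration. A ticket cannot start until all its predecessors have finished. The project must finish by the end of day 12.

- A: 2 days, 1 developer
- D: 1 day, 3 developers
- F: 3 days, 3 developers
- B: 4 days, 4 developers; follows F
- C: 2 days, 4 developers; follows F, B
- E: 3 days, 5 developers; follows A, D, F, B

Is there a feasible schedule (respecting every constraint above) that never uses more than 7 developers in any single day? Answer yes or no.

Schedule A@1, D@3, F@1, B@4, C@8, E@10: d1:4  d2:4  d3:6  d4:4  d5:4  d6:4  d7:4  d8:4  d9:4  d10:5  d11:5  d12:5 — peak 6 ≤ 7.

yes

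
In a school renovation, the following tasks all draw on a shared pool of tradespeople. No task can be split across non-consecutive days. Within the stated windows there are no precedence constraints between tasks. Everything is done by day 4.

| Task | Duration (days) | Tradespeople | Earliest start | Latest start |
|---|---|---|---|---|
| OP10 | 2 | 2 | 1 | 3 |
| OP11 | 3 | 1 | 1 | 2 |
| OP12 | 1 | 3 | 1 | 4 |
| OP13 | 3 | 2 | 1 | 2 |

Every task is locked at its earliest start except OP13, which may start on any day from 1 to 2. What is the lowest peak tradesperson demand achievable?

6

OP13@1: d1:8  d2:5  d3:3  d4:0 → peak 8
OP13@2: d1:6  d2:5  d3:3  d4:2 → peak 6
Best is OP13@2, peak 6.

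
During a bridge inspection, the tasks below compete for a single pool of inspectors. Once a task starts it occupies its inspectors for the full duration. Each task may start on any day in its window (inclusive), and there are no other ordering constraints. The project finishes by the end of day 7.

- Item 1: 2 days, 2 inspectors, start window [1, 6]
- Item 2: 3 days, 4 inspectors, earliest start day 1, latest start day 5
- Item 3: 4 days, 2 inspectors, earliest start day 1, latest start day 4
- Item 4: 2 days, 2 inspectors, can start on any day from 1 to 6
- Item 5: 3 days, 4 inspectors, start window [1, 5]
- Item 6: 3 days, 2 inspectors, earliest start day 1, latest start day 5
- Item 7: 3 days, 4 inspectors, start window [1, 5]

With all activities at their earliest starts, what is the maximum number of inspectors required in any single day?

20

Early-start schedule: Item 1@1, Item 2@1, Item 3@1, Item 4@1, Item 5@1, Item 6@1, Item 7@1.
Load per day: day 1: 20, day 2: 20, day 3: 16, day 4: 2, day 5: 0, day 6: 0, day 7: 0.
Peak is 20.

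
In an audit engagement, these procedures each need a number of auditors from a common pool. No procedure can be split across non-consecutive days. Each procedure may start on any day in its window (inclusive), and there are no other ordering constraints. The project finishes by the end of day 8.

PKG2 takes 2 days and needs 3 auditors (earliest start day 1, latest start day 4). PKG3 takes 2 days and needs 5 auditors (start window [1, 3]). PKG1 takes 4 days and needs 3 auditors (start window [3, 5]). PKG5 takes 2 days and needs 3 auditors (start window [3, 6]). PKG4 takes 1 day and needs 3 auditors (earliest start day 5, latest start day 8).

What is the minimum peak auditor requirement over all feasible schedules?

Early-start (PKG2@1, PKG3@1, PKG1@3, PKG5@3, PKG4@5) gives peak 8: d1:8  d2:8  d3:6  d4:6  d5:6  d6:3  d7:0  d8:0.
Shift PKG3→3, PKG1→5, PKG5→5, PKG4→7.
Schedule PKG2@1, PKG3@3, PKG1@5, PKG5@5, PKG4@7: d1:3  d2:3  d3:5  d4:5  d5:6  d6:6  d7:6  d8:3 — peak 6.

6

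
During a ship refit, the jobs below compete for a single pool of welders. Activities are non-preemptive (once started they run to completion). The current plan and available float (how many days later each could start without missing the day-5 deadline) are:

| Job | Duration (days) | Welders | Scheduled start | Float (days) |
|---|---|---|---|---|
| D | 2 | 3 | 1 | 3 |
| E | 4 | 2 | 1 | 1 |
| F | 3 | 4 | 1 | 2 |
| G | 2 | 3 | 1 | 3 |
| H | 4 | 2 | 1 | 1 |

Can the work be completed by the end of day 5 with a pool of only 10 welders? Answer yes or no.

Schedule D@1, E@1, F@3, G@1, H@1: d1:10  d2:10  d3:8  d4:8  d5:4 — peak 10 ≤ 10.

yes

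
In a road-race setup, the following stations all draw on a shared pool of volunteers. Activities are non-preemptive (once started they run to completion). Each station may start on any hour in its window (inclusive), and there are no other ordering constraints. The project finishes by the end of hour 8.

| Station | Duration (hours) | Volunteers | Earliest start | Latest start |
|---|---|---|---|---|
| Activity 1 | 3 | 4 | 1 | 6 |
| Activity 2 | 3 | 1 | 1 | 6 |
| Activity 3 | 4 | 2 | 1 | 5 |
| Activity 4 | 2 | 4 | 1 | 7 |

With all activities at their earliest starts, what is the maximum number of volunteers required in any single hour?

11

Early-start schedule: Activity 1@1, Activity 2@1, Activity 3@1, Activity 4@1.
Load per hour: hour 1: 11, hour 2: 11, hour 3: 7, hour 4: 2, hour 5: 0, hour 6: 0, hour 7: 0, hour 8: 0.
Peak is 11.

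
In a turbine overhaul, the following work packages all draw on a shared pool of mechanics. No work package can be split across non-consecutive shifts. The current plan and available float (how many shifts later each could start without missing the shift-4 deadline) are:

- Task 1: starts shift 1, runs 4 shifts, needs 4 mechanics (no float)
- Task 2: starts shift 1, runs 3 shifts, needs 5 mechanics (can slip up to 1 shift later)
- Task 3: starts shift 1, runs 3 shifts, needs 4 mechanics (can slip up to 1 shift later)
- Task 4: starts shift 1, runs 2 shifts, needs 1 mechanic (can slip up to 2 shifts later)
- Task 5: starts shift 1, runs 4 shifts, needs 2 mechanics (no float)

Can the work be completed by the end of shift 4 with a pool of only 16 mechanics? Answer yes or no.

Schedule Task 1@1, Task 2@1, Task 3@1, Task 4@1, Task 5@1: s1:16  s2:16  s3:15  s4:6 — peak 16 ≤ 16.

yes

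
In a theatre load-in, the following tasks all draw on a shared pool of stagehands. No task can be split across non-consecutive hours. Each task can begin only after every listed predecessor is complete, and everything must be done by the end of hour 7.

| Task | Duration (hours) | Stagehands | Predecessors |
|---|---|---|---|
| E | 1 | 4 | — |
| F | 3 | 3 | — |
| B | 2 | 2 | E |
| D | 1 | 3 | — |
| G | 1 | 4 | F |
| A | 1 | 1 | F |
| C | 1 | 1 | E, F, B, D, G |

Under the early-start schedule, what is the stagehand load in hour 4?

At early start, hour 4 has: G, A.
Demand: 4 + 1 = 5.

5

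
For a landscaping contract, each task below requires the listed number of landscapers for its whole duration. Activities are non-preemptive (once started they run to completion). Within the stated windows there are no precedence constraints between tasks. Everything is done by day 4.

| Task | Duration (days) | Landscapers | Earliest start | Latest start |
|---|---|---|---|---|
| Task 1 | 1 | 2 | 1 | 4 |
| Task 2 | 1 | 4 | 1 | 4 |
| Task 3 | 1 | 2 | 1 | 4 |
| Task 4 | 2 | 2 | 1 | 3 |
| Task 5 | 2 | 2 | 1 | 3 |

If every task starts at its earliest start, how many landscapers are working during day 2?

At early start, day 2 has: Task 4, Task 5.
Demand: 2 + 2 = 4.

4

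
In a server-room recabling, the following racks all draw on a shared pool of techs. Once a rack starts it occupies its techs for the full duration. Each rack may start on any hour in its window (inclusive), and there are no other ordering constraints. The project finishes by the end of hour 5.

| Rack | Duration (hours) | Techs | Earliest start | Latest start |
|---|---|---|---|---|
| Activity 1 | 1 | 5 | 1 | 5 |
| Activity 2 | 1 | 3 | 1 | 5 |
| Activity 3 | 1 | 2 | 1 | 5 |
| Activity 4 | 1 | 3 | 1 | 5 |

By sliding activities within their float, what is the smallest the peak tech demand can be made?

Early-start (Activity 1@1, Activity 2@1, Activity 3@1, Activity 4@1) gives peak 13: h1:13  h2:0  h3:0  h4:0  h5:0.
Shift Activity 2→2, Activity 3→2, Activity 4→3.
Schedule Activity 1@1, Activity 2@2, Activity 3@2, Activity 4@3: h1:5  h2:5  h3:3  h4:0  h5:0 — peak 5.

5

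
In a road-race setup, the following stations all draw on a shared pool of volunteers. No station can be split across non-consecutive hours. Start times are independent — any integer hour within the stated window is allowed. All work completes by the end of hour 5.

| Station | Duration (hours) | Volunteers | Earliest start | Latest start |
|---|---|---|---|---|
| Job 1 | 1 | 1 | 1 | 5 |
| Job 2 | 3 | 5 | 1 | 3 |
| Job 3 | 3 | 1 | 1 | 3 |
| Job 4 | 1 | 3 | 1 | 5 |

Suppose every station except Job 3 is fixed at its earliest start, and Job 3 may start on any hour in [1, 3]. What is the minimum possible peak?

9

Job 3@1: h1:10  h2:6  h3:6  h4:0  h5:0 → peak 10
Job 3@2: h1:9  h2:6  h3:6  h4:1  h5:0 → peak 9
Job 3@3: h1:9  h2:5  h3:6  h4:1  h5:1 → peak 9
Best is Job 3@2, peak 9.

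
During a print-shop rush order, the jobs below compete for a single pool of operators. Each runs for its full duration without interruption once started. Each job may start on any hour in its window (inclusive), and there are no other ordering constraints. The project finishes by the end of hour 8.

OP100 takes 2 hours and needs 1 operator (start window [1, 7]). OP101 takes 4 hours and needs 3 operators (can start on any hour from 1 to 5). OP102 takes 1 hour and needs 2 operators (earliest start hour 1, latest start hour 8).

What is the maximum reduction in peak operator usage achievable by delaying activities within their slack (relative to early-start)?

3

Early-start peak: h1:6  h2:4  h3:3  h4:3  h5:0  h6:0  h7:0  h8:0 ⇒ 6.
Leveled (OP100@1, OP101@3, OP102@1): h1:3  h2:1  h3:3  h4:3  h5:3  h6:3  h7:0  h8:0 ⇒ 3.
Reduction 6 − 3 = 3.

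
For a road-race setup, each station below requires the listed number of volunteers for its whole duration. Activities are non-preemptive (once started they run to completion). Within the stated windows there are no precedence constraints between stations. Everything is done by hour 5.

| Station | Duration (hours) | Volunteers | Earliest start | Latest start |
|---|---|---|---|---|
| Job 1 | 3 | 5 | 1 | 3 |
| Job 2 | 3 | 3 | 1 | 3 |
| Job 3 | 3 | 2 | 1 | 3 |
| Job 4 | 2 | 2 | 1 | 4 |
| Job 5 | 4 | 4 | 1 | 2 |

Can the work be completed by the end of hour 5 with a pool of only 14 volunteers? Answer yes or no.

yes

Schedule Job 1@1, Job 2@1, Job 3@1, Job 4@4, Job 5@1: h1:14  h2:14  h3:14  h4:6  h5:2 — peak 14 ≤ 14.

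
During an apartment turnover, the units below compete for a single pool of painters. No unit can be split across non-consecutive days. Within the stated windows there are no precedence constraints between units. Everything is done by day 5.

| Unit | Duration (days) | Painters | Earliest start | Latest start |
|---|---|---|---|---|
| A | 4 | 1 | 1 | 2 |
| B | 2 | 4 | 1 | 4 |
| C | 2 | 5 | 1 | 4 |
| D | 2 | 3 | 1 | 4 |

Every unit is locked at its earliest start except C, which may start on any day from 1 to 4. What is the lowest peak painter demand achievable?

C@1: d1:13  d2:13  d3:1  d4:1  d5:0 → peak 13
C@2: d1:8  d2:13  d3:6  d4:1  d5:0 → peak 13
C@3: d1:8  d2:8  d3:6  d4:6  d5:0 → peak 8
C@4: d1:8  d2:8  d3:1  d4:6  d5:5 → peak 8
Best is C@3, peak 8.

8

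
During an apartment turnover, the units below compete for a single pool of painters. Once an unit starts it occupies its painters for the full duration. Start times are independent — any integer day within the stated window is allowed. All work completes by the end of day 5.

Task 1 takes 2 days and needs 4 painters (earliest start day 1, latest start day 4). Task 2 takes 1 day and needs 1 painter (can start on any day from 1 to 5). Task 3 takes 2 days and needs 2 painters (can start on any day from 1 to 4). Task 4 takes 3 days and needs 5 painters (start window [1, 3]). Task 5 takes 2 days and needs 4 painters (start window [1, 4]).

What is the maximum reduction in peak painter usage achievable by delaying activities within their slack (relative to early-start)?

Early-start peak: d1:16  d2:15  d3:5  d4:0  d5:0 ⇒ 16.
Leveled (Task 1@1, Task 2@3, Task 3@3, Task 4@3, Task 5@1): d1:8  d2:8  d3:8  d4:7  d5:5 ⇒ 8.
Reduction 16 − 8 = 8.

8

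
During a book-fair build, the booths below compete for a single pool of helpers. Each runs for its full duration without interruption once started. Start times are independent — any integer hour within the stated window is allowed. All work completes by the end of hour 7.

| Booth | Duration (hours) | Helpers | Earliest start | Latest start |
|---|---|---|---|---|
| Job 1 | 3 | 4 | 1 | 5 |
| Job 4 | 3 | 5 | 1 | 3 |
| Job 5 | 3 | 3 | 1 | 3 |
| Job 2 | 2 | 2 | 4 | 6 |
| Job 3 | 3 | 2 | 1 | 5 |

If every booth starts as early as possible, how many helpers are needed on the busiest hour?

Early-start schedule: Job 1@1, Job 4@1, Job 5@1, Job 2@4, Job 3@1.
Load per hour: hour 1: 14, hour 2: 14, hour 3: 14, hour 4: 2, hour 5: 2, hour 6: 0, hour 7: 0.
Peak is 14.

14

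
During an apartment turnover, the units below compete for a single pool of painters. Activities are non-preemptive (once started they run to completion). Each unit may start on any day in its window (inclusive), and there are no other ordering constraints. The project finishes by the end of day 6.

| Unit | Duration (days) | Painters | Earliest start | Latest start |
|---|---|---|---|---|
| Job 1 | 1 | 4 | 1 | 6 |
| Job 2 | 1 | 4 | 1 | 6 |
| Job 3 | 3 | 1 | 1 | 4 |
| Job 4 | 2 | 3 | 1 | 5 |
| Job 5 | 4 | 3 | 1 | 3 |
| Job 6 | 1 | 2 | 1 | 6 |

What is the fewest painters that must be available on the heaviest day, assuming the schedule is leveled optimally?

Early-start (Job 1@1, Job 2@1, Job 3@1, Job 4@1, Job 5@1, Job 6@1) gives peak 17: d1:17  d2:7  d3:4  d4:3  d5:0  d6:0.
Shift Job 2→2, Job 4→4, Job 5→3, Job 6→3.
Schedule Job 1@1, Job 2@2, Job 3@1, Job 4@4, Job 5@3, Job 6@3: d1:5  d2:5  d3:6  d4:6  d5:6  d6:3 — peak 6.
Total painter-days = 31 over 6 days ⇒ peak ≥ ⌈31/6⌉ = 6, so 6 is optimal.

6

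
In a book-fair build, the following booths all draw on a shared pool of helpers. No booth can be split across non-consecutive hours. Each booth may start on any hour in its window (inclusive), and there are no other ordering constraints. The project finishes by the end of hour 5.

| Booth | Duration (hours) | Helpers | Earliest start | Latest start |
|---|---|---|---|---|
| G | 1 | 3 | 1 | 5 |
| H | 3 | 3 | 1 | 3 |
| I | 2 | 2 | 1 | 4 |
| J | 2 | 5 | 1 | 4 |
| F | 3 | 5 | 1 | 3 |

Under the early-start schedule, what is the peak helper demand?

Early-start schedule: G@1, H@1, I@1, J@1, F@1.
Load per hour: hour 1: 18, hour 2: 15, hour 3: 8, hour 4: 0, hour 5: 0.
Peak is 18.

18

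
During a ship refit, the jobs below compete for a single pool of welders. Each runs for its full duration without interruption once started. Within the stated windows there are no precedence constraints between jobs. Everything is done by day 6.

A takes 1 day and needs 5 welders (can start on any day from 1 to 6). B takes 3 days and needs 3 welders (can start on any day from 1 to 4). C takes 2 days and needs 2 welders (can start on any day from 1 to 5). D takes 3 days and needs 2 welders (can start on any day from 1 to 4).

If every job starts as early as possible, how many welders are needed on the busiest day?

Early-start schedule: A@1, B@1, C@1, D@1.
Load per day: day 1: 12, day 2: 7, day 3: 5, day 4: 0, day 5: 0, day 6: 0.
Peak is 12.

12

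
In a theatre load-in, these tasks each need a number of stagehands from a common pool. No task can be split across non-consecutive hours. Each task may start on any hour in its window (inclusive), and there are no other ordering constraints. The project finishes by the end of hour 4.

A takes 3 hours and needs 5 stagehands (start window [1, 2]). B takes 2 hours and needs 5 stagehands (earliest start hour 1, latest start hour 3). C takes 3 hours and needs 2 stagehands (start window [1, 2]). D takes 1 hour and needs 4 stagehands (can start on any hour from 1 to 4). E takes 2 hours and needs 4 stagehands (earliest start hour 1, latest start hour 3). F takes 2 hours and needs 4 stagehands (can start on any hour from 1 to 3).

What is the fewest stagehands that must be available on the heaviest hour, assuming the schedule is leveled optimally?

Early-start (A@1, B@1, C@1, D@1, E@1, F@1) gives peak 24: h1:24  h2:20  h3:7  h4:0.
Shift D→4, E→3, F→3.
Schedule A@1, B@1, C@1, D@4, E@3, F@3: h1:12  h2:12  h3:15  h4:12 — peak 15.

15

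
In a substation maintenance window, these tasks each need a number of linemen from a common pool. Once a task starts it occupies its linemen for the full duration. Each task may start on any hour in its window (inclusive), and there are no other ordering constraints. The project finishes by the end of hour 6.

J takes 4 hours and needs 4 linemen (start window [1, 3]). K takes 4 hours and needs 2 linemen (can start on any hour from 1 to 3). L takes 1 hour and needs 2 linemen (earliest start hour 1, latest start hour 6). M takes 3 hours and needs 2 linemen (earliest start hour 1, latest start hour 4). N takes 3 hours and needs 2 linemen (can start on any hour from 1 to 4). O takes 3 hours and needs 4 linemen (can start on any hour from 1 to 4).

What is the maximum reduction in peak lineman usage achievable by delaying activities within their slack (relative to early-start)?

6

Early-start peak: h1:16  h2:14  h3:14  h4:6  h5:0  h6:0 ⇒ 16.
Leveled (J@1, K@1, L@5, M@1, N@1, O@4): h1:10  h2:10  h3:10  h4:10  h5:6  h6:4 ⇒ 10.
Reduction 16 − 10 = 6.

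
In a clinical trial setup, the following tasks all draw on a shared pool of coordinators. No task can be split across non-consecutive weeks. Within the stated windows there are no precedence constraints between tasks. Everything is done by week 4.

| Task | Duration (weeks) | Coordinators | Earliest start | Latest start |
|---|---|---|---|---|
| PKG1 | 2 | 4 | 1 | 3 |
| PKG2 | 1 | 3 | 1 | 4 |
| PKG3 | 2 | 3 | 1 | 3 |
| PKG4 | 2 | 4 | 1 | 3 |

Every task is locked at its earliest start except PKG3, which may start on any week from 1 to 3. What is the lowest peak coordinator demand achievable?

PKG3@1: w1:14  w2:11  w3:0  w4:0 → peak 14
PKG3@2: w1:11  w2:11  w3:3  w4:0 → peak 11
PKG3@3: w1:11  w2:8  w3:3  w4:3 → peak 11
Best is PKG3@2, peak 11.

11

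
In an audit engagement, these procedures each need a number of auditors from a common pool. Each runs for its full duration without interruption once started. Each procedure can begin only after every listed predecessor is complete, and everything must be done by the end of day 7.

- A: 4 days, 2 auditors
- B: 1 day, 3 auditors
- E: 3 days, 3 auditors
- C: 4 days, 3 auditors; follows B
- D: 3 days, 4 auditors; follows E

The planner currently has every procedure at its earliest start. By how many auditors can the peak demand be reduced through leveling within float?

1

Early-start peak: d1:8  d2:8  d3:8  d4:9  d5:7  d6:4  d7:0 ⇒ 9.
Leveled (A@1, B@1, E@1, C@2, D@5): d1:8  d2:8  d3:8  d4:5  d5:7  d6:4  d7:4 ⇒ 8.
Reduction 9 − 8 = 1.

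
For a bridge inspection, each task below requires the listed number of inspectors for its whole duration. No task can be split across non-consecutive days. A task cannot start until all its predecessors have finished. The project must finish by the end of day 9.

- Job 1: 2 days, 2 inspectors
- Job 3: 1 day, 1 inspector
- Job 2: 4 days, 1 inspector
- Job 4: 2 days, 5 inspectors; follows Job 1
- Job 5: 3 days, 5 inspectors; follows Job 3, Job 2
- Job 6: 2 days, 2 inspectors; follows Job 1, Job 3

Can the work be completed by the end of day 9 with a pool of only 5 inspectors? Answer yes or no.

yes

Schedule Job 1@1, Job 3@1, Job 2@1, Job 4@5, Job 5@7, Job 6@3: d1:4  d2:3  d3:3  d4:3  d5:5  d6:5  d7:5  d8:5  d9:5 — peak 5 ≤ 5.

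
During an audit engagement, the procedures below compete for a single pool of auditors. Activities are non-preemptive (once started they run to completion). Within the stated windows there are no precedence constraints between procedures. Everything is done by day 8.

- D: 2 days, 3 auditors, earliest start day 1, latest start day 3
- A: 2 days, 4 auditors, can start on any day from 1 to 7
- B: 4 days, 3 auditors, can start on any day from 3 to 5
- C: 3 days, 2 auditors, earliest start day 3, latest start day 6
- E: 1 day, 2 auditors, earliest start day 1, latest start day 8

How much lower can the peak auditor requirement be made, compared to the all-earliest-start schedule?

Early-start peak: d1:9  d2:7  d3:5  d4:5  d5:5  d6:3  d7:0  d8:0 ⇒ 9.
Leveled (D@1, A@3, B@5, C@5, E@1): d1:5  d2:3  d3:4  d4:4  d5:5  d6:5  d7:5  d8:3 ⇒ 5.
Reduction 9 − 5 = 4.

4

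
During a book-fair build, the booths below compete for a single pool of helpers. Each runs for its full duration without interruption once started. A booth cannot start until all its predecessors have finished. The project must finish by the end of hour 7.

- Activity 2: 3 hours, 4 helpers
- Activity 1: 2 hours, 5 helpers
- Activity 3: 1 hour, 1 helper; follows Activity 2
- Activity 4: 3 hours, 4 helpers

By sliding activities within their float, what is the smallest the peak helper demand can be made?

Early-start (Activity 2@1, Activity 1@1, Activity 3@4, Activity 4@1) gives peak 13: h1:13  h2:13  h3:8  h4:1  h5:0  h6:0  h7:0.
Shift Activity 1→4.
Schedule Activity 2@1, Activity 1@4, Activity 3@4, Activity 4@1: h1:8  h2:8  h3:8  h4:6  h5:5  h6:0  h7:0 — peak 8.

8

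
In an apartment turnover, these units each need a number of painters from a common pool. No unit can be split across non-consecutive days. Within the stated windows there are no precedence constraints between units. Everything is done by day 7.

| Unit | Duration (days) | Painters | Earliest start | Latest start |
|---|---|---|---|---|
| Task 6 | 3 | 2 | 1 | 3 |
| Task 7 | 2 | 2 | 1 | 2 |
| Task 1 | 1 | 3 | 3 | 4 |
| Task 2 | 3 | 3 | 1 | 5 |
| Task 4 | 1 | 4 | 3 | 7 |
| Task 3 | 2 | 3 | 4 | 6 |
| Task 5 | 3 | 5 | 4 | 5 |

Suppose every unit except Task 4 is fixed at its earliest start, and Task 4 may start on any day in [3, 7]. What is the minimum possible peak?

8

Task 4@3: d1:7  d2:7  d3:12  d4:8  d5:8  d6:5  d7:0 → peak 12
Task 4@4: d1:7  d2:7  d3:8  d4:12  d5:8  d6:5  d7:0 → peak 12
Task 4@5: d1:7  d2:7  d3:8  d4:8  d5:12  d6:5  d7:0 → peak 12
Task 4@6: d1:7  d2:7  d3:8  d4:8  d5:8  d6:9  d7:0 → peak 9
Task 4@7: d1:7  d2:7  d3:8  d4:8  d5:8  d6:5  d7:4 → peak 8
Best is Task 4@7, peak 8.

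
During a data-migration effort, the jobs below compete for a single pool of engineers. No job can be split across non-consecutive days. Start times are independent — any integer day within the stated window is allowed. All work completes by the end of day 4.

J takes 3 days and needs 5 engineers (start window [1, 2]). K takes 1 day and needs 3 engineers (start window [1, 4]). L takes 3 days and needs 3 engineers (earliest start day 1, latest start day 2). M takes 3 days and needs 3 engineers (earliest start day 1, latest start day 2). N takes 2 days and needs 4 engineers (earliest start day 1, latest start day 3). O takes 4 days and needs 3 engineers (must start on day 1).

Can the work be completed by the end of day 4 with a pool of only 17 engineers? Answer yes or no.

no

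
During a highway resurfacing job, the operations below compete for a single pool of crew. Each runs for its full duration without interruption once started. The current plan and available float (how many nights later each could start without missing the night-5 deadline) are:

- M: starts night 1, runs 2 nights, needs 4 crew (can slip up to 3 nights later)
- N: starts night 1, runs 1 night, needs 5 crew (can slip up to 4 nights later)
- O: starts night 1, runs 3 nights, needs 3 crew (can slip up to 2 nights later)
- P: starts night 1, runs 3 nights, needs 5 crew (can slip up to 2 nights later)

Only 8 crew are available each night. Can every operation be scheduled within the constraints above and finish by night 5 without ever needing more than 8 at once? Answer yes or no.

no

The minimum achievable peak is 9; 8 < 9, so no feasible schedule stays within the cap.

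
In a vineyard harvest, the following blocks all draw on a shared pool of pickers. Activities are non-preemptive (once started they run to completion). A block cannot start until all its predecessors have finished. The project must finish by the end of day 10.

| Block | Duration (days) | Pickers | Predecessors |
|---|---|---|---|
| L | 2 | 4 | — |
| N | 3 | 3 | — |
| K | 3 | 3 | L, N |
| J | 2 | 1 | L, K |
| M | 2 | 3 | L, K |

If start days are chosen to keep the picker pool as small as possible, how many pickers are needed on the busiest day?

4

Early-start (L@1, N@1, K@4, J@7, M@7) gives peak 7: d1:7  d2:7  d3:3  d4:3  d5:3  d6:3  d7:4  d8:4  d9:0  d10:0.
Shift N→3, K→6, J→9, M→9.
Schedule L@1, N@3, K@6, J@9, M@9: d1:4  d2:4  d3:3  d4:3  d5:3  d6:3  d7:3  d8:3  d9:4  d10:4 — peak 4.
Total picker-days = 34 over 10 days ⇒ peak ≥ ⌈34/10⌉ = 4, so 4 is optimal.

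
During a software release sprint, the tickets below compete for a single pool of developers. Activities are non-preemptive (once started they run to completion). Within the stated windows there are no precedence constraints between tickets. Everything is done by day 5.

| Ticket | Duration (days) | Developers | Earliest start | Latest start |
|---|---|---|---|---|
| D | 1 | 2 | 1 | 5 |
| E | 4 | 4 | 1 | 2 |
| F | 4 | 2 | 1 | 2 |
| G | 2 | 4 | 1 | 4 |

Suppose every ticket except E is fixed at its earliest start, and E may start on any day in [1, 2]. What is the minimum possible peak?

10

E@1: d1:12  d2:10  d3:6  d4:6  d5:0 → peak 12
E@2: d1:8  d2:10  d3:6  d4:6  d5:4 → peak 10
Best is E@2, peak 10.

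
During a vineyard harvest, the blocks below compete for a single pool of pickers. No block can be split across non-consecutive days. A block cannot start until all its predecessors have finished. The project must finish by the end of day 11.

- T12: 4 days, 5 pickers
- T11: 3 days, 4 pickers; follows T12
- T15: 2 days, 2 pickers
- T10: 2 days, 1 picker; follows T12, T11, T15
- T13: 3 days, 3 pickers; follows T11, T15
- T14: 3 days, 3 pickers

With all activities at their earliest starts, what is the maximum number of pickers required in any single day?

Early-start schedule: T12@1, T11@5, T15@1, T10@8, T13@8, T14@1.
Load per day: day 1: 10, day 2: 10, day 3: 8, day 4: 5, day 5: 4, day 6: 4, day 7: 4, day 8: 4, day 9: 4, day 10: 3, day 11: 0.
Peak is 10.

10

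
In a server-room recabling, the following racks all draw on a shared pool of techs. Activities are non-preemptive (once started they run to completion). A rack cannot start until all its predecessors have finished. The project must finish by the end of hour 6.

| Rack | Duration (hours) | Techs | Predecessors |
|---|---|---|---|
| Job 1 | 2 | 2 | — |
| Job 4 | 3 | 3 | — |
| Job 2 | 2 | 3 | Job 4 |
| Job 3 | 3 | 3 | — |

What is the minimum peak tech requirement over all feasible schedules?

6

Early-start (Job 1@1, Job 4@1, Job 2@4, Job 3@1) gives peak 8: h1:8  h2:8  h3:6  h4:3  h5:3  h6:0.
Shift Job 3→3.
Schedule Job 1@1, Job 4@1, Job 2@4, Job 3@3: h1:5  h2:5  h3:6  h4:6  h5:6  h6:0 — peak 6.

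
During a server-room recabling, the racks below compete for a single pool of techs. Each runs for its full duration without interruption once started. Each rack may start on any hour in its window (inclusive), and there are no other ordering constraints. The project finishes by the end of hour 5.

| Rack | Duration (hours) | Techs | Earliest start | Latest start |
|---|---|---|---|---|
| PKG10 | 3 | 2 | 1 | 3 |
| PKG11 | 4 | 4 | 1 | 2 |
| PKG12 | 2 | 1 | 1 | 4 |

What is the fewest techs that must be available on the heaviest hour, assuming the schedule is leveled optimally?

6

Early-start (PKG10@1, PKG11@1, PKG12@1) gives peak 7: h1:7  h2:7  h3:6  h4:4  h5:0.
Shift PKG12→4.
Schedule PKG10@1, PKG11@1, PKG12@4: h1:6  h2:6  h3:6  h4:5  h5:1 — peak 6.
No arrangement of the 24 feasible schedules does better.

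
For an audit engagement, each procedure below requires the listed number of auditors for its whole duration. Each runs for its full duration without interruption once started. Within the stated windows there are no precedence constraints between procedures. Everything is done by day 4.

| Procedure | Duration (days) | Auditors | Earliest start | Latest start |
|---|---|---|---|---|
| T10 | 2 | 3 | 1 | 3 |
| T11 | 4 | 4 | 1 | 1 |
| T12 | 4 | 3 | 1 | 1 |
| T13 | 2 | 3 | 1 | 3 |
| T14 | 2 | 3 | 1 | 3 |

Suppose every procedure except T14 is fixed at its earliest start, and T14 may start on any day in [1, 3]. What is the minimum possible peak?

13

T14@1: d1:16  d2:16  d3:7  d4:7 → peak 16
T14@2: d1:13  d2:16  d3:10  d4:7 → peak 16
T14@3: d1:13  d2:13  d3:10  d4:10 → peak 13
Best is T14@3, peak 13.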